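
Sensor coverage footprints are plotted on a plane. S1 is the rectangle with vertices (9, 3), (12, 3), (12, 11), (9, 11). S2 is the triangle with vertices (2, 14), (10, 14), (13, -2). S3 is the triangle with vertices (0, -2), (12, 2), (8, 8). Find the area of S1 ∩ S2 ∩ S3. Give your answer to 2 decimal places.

The intersection is the polygon with vertices (9.562,3), (9,3.818), (9,6.5), (11.333,3).
By the shoelace formula its area is 3.85.

3.85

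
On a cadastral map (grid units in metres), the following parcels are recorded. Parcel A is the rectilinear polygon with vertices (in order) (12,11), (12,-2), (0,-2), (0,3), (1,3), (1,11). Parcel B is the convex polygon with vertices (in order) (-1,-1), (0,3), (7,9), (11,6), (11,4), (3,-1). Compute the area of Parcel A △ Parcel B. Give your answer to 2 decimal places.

|Parcel A| = 148, |Parcel B| = 65, |Parcel A∩Parcel B| = 62.5714.
|Parcel A △ Parcel B| = |Parcel A| + |Parcel B| − 2·|Parcel A∩Parcel B| = 148 + 65 − 125.1429 = 87.86.

87.86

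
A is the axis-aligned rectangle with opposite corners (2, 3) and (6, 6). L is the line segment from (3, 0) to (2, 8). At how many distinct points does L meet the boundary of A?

2

The segment meets the boundary at (2.25,6), (2.625,3).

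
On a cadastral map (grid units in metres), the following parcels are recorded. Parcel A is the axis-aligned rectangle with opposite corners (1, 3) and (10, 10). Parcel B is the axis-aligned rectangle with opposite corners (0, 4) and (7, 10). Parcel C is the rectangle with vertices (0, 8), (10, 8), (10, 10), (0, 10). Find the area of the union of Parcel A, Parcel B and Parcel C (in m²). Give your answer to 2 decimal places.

69.00

By inclusion–exclusion:
Individual areas: |Parcel A| = 63, |Parcel B| = 42, |Parcel C| = 20.
|Parcel A∩Parcel B|: x∈[1,7], y∈[4,10] → 6·6 = 36.
|Parcel A∩Parcel C|: x∈[1,10], y∈[8,10] → 9·2 = 18.
|Parcel B∩Parcel C|: x∈[0,7], y∈[8,10] → 7·2 = 14.
|Parcel A∩Parcel B∩Parcel C| = 12.
|Parcel A ∪ Parcel B ∪ Parcel C| = 125 − 68 + 12 = 69.00.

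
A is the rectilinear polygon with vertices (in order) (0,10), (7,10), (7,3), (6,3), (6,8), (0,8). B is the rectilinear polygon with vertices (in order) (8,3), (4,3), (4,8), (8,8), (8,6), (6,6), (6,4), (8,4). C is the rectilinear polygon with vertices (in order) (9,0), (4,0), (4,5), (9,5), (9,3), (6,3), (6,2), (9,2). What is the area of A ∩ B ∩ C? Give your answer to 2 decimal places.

1.00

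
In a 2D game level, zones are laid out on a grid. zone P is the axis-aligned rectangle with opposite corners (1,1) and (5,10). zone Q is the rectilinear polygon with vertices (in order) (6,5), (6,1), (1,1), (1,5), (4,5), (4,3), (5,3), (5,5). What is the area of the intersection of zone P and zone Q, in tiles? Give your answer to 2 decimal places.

14.00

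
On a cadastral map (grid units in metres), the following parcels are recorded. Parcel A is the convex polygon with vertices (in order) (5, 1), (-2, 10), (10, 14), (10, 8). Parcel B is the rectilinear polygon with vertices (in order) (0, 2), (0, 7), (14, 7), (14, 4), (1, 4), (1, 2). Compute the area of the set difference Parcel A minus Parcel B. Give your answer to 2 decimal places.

62.86

|Parcel A| = 83, |Parcel A∩Parcel B| = 20.1429.
|Parcel A ∖ Parcel B| = |Parcel A| − |Parcel A∩Parcel B| = 83 − 20.1429 = 62.86.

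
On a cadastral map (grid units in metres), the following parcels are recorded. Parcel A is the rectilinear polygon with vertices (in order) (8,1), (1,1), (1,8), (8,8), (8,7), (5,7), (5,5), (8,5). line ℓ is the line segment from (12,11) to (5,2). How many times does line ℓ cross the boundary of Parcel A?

1

The segment meets the boundary at (7.333,5).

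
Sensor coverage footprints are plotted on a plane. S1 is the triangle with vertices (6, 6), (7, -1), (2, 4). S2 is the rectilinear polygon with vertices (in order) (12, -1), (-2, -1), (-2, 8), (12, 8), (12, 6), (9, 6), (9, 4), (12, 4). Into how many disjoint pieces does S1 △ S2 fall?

S1 △ S2 is a single connected region.

1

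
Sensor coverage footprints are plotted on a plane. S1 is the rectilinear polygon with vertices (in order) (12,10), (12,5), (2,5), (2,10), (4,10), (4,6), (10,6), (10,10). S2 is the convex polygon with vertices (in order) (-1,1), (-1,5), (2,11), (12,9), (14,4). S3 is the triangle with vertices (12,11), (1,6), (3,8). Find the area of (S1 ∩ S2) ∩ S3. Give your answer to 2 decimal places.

The region (S1 ∩ S2) ∩ S3 is the polygon with vertices (2,7), (3,8), (4,8.333), (4,7.364), (2,6.455).
By the shoelace formula its area is 1.85.

1.85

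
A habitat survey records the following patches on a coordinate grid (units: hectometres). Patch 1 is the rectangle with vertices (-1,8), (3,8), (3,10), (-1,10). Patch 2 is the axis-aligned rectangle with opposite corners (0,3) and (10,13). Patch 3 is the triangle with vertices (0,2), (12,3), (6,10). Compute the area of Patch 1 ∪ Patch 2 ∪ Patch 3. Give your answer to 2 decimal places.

By inclusion–exclusion:
Individual areas: |Patch 1| = 8, |Patch 2| = 100, |Patch 3| = 45.
|Patch 1∩Patch 2|: x∈[0,3], y∈[8,10] → 3·2 = 6.
|Patch 1∩Patch 3| = 0.
|Patch 2∩Patch 3| = 37.0417.
|Patch 1∩Patch 2∩Patch 3| = 0.
|Patch 1 ∪ Patch 2 ∪ Patch 3| = 153 − 43.0417 + 0 = 109.96.

109.96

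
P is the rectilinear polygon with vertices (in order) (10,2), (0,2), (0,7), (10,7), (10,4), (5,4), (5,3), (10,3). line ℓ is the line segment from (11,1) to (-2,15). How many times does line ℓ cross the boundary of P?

4

The segment meets the boundary at (5.429,7), (8.214,4), (9.143,3), (10,2.077).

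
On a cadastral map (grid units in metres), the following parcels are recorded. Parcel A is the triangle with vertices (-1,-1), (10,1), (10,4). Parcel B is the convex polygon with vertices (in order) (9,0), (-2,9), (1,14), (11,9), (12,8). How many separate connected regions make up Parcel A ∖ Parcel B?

2

Parcel A ∖ Parcel B splits into 2 disjoint pieces (area 9.0328, area 0.5589).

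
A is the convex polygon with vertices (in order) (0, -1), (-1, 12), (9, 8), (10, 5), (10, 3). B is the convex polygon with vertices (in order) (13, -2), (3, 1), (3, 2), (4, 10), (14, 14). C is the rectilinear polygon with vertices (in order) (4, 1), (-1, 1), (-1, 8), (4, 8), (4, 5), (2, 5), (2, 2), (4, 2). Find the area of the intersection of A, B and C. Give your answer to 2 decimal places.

2.31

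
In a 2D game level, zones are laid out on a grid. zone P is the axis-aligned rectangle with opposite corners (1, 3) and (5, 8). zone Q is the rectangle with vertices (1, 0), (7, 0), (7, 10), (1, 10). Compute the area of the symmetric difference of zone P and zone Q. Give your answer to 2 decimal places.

|zone P∩zone Q|: x∈[1,5], y∈[3,8] → 4·5 = 20.
|zone P △ zone Q| = |zone P| + |zone Q| − 2·|zone P∩zone Q| = 20 + 60 − 40 = 40.00.

40.00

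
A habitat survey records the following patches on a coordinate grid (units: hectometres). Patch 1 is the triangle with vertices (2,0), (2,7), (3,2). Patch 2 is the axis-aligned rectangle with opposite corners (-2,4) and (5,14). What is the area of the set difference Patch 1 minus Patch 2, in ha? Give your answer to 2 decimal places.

|Patch 1| = 3.5, |Patch 1∩Patch 2| = 0.9.
|Patch 1 ∖ Patch 2| = |Patch 1| − |Patch 1∩Patch 2| = 3.5 − 0.9 = 2.60.

2.60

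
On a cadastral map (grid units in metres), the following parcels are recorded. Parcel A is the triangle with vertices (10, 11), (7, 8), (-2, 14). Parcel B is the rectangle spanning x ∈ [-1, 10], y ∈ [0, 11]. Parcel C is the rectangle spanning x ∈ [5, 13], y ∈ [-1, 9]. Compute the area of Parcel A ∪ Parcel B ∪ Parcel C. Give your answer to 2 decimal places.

167.25

By inclusion–exclusion:
Individual areas: |Parcel A| = 22.5, |Parcel B| = 121, |Parcel C| = 80.
|Parcel A∩Parcel B| = 11.25.
|Parcel A∩Parcel C| = 1.25.
|Parcel B∩Parcel C|: x∈[5,10], y∈[0,9] → 5·9 = 45.
|Parcel A∩Parcel B∩Parcel C| = 1.25.
|Parcel A ∪ Parcel B ∪ Parcel C| = 223.5 − 57.5 + 1.25 = 167.25.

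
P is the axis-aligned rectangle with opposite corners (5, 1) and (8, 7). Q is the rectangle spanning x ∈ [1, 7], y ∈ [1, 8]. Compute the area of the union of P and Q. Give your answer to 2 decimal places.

By inclusion–exclusion:
Individual areas: |P| = 18, |Q| = 42.
|P∩Q|: x∈[5,7], y∈[1,7] → 2·6 = 12.
|P ∪ Q| = 60 − 12 = 48.00.

48.00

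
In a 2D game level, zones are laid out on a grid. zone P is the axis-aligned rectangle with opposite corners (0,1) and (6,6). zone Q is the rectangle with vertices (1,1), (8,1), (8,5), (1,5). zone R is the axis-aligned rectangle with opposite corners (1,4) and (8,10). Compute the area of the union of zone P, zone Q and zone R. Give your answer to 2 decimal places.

68.00

By inclusion–exclusion:
Individual areas: |zone P| = 30, |zone Q| = 28, |zone R| = 42.
|zone P∩zone Q|: x∈[1,6], y∈[1,5] → 5·4 = 20.
|zone P∩zone R|: x∈[1,6], y∈[4,6] → 5·2 = 10.
|zone Q∩zone R|: x∈[1,8], y∈[4,5] → 7·1 = 7.
|zone P∩zone Q∩zone R| = 5.
|zone P ∪ zone Q ∪ zone R| = 100 − 37 + 5 = 68.00.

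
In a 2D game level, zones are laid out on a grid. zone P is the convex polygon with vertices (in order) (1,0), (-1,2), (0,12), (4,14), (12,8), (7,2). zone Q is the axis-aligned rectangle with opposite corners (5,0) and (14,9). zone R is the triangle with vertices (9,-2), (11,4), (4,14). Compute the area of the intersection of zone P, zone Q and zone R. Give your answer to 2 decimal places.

13.79

The intersection is the polygon with vertices (7.545,2.655), (5.562,9), (7.5,9), (9.935,5.522).
By the shoelace formula its area is 13.79.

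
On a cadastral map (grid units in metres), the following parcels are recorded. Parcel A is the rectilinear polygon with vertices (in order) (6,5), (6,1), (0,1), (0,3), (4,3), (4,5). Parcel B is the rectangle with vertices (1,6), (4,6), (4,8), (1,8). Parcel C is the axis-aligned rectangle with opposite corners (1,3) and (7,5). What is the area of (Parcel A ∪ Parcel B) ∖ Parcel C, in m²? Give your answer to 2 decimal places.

|Parcel A ∪ Parcel B| = 22.
|(Parcel A ∪ Parcel B) ∩ Parcel C| = 4.
|(Parcel A ∪ Parcel B) ∖ Parcel C| = 22 − 4 = 18.00.

18.00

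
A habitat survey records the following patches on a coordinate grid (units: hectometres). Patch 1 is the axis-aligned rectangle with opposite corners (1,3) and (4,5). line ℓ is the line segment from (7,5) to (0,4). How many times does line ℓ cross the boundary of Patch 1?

The segment meets the boundary at (1,4.143), (4,4.571).

2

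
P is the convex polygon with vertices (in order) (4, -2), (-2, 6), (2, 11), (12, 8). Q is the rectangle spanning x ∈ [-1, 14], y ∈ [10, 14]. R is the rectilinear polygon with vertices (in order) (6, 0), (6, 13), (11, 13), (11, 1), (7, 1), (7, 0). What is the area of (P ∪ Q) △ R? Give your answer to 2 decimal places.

127.68

|P ∪ Q| = 150.9333.
|(P ∪ Q) ∩ R| = 42.125.
|(P ∪ Q) △ R| = 150.9333 + 61 − 84.25 = 127.68.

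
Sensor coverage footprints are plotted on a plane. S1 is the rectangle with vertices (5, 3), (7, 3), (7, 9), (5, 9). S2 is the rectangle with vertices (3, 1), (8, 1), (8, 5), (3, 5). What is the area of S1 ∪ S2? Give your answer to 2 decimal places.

By inclusion–exclusion:
Individual areas: |S1| = 12, |S2| = 20.
|S1∩S2|: x∈[5,7], y∈[3,5] → 2·2 = 4.
|S1 ∪ S2| = 32 − 4 = 28.00.

28.00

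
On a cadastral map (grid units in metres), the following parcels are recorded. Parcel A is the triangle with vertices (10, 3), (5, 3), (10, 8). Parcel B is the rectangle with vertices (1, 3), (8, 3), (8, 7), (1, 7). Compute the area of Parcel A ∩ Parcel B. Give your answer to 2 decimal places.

The intersection is the polygon with vertices (5,3), (8,6), (8,3).
By the shoelace formula its area is 4.50.

4.50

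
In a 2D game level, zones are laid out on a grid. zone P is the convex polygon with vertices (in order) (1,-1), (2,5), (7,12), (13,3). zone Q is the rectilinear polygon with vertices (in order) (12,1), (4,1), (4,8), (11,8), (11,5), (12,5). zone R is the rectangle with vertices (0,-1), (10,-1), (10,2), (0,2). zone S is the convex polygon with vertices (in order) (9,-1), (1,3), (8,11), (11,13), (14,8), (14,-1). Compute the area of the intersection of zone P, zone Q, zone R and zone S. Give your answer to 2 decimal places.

4.25

The intersection is the polygon with vertices (5,1), (4,1.5), (4,2), (10,2), (7,1).
By the shoelace formula its area is 4.25.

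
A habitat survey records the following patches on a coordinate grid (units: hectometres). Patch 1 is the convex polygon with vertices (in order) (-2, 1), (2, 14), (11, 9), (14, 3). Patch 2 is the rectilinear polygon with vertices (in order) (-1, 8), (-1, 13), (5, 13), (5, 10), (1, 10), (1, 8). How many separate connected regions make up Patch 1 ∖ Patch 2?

Patch 1 ∖ Patch 2 splits into 2 disjoint pieces (area 106.4615, area 1.0538).

2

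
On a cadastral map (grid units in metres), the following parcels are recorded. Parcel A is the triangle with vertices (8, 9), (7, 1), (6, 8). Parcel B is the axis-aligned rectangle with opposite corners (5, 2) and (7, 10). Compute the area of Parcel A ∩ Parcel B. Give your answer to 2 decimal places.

The intersection is the polygon with vertices (6,8), (7,8.5), (7,2), (6.857,2).
By the shoelace formula its area is 3.68.

3.68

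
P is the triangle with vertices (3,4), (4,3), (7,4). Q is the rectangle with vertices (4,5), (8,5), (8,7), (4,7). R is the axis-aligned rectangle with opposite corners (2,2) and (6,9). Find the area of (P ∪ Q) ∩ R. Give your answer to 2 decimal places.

|P ∪ Q| = 10.
|(P ∪ Q) ∩ R| = 5.83.

5.83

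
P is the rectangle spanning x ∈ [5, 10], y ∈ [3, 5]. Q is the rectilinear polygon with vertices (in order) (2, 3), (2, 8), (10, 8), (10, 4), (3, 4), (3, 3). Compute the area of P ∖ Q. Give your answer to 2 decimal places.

5.00

|P| = 10, |P∩Q| = 5.
|P ∖ Q| = |P| − |P∩Q| = 10 − 5 = 5.00.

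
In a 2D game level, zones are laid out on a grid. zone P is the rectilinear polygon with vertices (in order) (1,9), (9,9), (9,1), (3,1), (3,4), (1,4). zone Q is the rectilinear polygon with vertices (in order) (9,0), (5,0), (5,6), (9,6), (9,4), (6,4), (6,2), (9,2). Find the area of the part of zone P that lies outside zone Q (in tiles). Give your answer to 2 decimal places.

|zone P| = 58, |zone P∩zone Q| = 14.
|zone P ∖ zone Q| = |zone P| − |zone P∩zone Q| = 58 − 14 = 44.00.

44.00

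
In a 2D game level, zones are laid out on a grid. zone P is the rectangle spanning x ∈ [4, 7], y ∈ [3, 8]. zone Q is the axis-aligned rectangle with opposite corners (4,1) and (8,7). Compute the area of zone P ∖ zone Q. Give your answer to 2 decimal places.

3.00

|zone P∩zone Q|: x∈[4,7], y∈[3,7] → 3·4 = 12.
|zone P| = 15.
|zone P ∖ zone Q| = |zone P| − |zone P∩zone Q| = 15 − 12 = 3.00.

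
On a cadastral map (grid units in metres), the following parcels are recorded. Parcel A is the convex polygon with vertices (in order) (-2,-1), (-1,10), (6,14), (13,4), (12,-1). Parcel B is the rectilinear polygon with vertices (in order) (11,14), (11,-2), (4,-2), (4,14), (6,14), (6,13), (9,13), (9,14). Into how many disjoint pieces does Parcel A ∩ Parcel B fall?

Parcel A ∩ Parcel B is a single connected region.

1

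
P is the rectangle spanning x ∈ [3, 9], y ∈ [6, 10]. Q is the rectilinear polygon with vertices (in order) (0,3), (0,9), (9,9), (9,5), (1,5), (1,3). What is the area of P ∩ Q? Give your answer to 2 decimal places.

18.00

The intersection is the polygon with vertices (9,6), (3,6), (3,9), (9,9).
By the shoelace formula its area is 18.00.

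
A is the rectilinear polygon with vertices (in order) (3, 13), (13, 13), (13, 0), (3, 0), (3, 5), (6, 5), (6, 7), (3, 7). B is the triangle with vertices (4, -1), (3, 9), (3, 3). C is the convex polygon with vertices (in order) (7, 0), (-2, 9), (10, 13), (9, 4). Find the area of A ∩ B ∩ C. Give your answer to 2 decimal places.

0.79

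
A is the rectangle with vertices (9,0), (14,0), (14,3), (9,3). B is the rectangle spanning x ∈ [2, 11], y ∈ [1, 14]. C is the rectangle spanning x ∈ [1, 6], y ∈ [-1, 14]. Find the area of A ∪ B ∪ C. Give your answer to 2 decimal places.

151.00

By inclusion–exclusion:
Individual areas: |A| = 15, |B| = 117, |C| = 75.
|A∩B|: x∈[9,11], y∈[1,3] → 2·2 = 4.
|A∩C| = 0 (no overlap).
|B∩C|: x∈[2,6], y∈[1,14] → 4·13 = 52.
|A∩B∩C| = 0.
|A ∪ B ∪ C| = 207 − 56 + 0 = 151.00.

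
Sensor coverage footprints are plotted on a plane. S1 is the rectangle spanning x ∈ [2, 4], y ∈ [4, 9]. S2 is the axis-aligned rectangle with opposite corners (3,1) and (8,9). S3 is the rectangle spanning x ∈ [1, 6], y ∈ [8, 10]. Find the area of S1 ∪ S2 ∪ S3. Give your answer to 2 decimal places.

By inclusion–exclusion:
Individual areas: |S1| = 10, |S2| = 40, |S3| = 10.
|S1∩S2|: x∈[3,4], y∈[4,9] → 1·5 = 5.
|S1∩S3|: x∈[2,4], y∈[8,9] → 2·1 = 2.
|S2∩S3|: x∈[3,6], y∈[8,9] → 3·1 = 3.
|S1∩S2∩S3| = 1.
|S1 ∪ S2 ∪ S3| = 60 − 10 + 1 = 51.00.

51.00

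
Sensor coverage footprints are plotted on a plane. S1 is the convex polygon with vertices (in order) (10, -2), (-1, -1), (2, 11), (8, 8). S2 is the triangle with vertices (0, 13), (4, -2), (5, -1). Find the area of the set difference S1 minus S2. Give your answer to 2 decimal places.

|S1| = 94.5, |S1∩S2| = 8.4217.
|S1 ∖ S2| = |S1| − |S1∩S2| = 94.5 − 8.4217 = 86.08.

86.08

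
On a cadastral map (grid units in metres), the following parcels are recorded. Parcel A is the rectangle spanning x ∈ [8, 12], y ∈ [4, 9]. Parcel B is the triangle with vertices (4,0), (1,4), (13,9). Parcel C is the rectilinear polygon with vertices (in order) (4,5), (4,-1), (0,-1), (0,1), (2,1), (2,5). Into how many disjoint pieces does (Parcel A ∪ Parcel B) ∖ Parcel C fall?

(Parcel A ∪ Parcel B) ∖ Parcel C splits into 2 disjoint pieces (area 36.7, area 0.875).

2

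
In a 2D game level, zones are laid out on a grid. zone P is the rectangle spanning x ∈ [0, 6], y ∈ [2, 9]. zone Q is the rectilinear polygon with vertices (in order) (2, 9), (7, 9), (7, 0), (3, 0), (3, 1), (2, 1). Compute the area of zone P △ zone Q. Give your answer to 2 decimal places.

|zone P| = 42, |zone Q| = 44, |zone P∩zone Q| = 28.
|zone P △ zone Q| = |zone P| + |zone Q| − 2·|zone P∩zone Q| = 42 + 44 − 56 = 30.00.

30.00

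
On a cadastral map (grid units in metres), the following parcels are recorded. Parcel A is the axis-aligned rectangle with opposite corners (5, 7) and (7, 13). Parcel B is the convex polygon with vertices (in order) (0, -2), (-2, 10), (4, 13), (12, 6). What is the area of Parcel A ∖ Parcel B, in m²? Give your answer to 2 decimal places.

3.50

|Parcel A| = 12, |Parcel A∩Parcel B| = 8.5.
|Parcel A ∖ Parcel B| = |Parcel A| − |Parcel A∩Parcel B| = 12 − 8.5 = 3.50.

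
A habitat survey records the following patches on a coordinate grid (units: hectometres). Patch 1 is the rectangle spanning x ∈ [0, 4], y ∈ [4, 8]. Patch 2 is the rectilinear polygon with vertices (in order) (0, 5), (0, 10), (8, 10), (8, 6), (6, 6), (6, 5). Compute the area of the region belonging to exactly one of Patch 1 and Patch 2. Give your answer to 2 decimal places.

|Patch 1| = 16, |Patch 2| = 38, |Patch 1∩Patch 2| = 12.
|Patch 1 △ Patch 2| = |Patch 1| + |Patch 2| − 2·|Patch 1∩Patch 2| = 16 + 38 − 24 = 30.00.

30.00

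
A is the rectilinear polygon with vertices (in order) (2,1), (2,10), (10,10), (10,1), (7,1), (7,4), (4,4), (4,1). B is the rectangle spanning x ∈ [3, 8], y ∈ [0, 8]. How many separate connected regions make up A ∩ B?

1

A ∩ B is a single connected region.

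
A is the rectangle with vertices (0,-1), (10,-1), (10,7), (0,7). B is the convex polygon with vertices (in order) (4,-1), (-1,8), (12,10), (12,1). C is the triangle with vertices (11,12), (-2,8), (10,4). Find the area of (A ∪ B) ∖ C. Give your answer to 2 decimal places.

83.23

|A ∪ B| = 118.4.
|(A ∪ B) ∩ C| = 35.168.
|(A ∪ B) ∖ C| = 118.4 − 35.168 = 83.23.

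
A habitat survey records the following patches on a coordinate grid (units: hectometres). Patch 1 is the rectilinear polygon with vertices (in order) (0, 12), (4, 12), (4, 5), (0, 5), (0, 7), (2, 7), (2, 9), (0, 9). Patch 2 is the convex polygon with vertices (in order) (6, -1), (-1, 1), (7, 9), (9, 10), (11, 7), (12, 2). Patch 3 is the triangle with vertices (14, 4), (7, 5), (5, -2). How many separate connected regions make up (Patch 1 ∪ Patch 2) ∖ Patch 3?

2

(Patch 1 ∪ Patch 2) ∖ Patch 3 splits into 2 disjoint pieces (area 77.2481, area 1.2941).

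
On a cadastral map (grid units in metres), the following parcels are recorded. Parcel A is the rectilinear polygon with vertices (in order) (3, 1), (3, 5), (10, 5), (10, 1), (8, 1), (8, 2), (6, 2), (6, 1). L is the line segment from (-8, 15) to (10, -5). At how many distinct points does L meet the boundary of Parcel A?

The segment meets the boundary at (4.6,1), (3,2.778).

2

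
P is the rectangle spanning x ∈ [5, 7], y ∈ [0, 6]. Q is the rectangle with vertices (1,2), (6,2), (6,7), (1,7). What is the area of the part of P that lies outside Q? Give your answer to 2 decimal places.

8.00

|P∩Q|: x∈[5,6], y∈[2,6] → 1·4 = 4.
|P| = 12.
|P ∖ Q| = |P| − |P∩Q| = 12 − 4 = 8.00.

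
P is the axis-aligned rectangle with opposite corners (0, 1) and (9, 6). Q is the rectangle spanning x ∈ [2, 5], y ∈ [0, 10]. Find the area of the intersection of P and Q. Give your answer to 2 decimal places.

15.00

|P∩Q|: x∈[2,5], y∈[1,6] → 3·5 = 15.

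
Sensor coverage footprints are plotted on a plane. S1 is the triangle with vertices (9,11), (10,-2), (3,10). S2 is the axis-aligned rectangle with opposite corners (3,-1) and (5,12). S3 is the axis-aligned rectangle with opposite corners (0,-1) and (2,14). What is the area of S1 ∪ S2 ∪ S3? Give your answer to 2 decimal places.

91.74

By inclusion–exclusion:
Individual areas: |S1| = 39.5, |S2| = 26, |S3| = 30.
|S1∩S2| = 3.7619.
|S1∩S3| = 0.
|S2∩S3| = 0 (no overlap).
|S1∩S2∩S3| = 0.
|S1 ∪ S2 ∪ S3| = 95.5 − 3.7619 + 0 = 91.74.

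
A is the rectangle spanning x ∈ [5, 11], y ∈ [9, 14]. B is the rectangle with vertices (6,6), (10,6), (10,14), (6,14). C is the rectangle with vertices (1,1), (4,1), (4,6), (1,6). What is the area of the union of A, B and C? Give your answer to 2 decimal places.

By inclusion–exclusion:
Individual areas: |A| = 30, |B| = 32, |C| = 15.
|A∩B|: x∈[6,10], y∈[9,14] → 4·5 = 20.
|A∩C| = 0 (no overlap).
|B∩C| = 0 (no overlap).
|A∩B∩C| = 0.
|A ∪ B ∪ C| = 77 − 20 + 0 = 57.00.

57.00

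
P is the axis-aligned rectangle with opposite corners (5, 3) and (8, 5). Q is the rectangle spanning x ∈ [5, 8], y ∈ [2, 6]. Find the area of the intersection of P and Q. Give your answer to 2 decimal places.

|P∩Q|: x∈[5,8], y∈[3,5] → 3·2 = 6.

6.00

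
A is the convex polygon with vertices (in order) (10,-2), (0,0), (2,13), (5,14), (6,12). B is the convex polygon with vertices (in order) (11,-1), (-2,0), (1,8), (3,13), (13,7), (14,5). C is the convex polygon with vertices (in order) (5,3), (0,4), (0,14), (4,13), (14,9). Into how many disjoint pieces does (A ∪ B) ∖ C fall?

2

(A ∪ B) ∖ C splits into 2 disjoint pieces (area 78.507, area 2.0268).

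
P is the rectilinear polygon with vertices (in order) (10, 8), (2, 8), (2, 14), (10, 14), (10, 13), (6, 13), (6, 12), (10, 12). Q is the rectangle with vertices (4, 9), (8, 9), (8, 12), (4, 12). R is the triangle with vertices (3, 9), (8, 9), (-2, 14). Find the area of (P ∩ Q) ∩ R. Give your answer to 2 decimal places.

4.00

The region (P ∩ Q) ∩ R is the polygon with vertices (4,9), (4,11), (8,9).
By the shoelace formula its area is 4.00.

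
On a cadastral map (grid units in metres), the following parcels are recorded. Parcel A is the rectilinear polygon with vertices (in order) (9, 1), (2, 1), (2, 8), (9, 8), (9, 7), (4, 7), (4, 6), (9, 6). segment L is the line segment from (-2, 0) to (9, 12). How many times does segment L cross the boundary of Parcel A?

4

The segment meets the boundary at (5.333,8), (4.417,7), (4,6.545), (2,4.364).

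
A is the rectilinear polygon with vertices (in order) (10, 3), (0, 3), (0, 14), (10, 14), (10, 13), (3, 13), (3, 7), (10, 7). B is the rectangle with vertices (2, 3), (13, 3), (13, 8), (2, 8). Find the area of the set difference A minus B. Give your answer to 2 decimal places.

35.00

|A| = 68, |A∩B| = 33.
|A ∖ B| = |A| − |A∩B| = 68 − 33 = 35.00.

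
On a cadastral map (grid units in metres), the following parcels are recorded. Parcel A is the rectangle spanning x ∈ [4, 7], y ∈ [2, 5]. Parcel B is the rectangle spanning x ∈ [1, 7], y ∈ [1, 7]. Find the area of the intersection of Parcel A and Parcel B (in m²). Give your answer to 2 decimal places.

9.00

|Parcel A∩Parcel B|: x∈[4,7], y∈[2,5] → 3·3 = 9.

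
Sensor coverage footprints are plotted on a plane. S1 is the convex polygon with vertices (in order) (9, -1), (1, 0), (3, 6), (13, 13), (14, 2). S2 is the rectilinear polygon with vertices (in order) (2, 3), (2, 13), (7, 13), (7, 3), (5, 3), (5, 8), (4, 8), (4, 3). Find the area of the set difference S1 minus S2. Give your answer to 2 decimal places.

94.95

|S1| = 110, |S1∩S2| = 15.05.
|S1 ∖ S2| = |S1| − |S1∩S2| = 110 − 15.05 = 94.95.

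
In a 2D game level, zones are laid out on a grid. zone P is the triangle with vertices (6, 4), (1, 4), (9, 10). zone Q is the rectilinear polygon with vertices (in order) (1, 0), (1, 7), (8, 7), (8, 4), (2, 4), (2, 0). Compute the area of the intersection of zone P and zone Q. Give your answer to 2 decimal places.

The intersection is the polygon with vertices (2,4), (1,4), (5,7), (7.5,7), (6,4).
By the shoelace formula its area is 11.25.

11.25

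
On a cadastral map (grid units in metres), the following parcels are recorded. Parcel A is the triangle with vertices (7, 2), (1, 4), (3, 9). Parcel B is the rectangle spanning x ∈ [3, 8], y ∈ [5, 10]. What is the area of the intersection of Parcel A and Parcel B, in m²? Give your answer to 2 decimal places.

4.57

The intersection is the polygon with vertices (5.286,5), (3,5), (3,9).
By the shoelace formula its area is 4.57.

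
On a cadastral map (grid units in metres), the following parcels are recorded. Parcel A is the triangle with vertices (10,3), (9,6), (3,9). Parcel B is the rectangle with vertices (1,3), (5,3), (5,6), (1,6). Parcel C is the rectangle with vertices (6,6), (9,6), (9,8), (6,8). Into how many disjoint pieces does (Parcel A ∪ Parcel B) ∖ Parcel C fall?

(Parcel A ∪ Parcel B) ∖ Parcel C splits into 3 disjoint pieces (area 1.6071, area 3.75, area 12).

3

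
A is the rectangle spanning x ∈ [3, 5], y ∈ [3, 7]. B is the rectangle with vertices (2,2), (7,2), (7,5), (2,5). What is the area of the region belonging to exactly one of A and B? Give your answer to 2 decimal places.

|A∩B|: x∈[3,5], y∈[3,5] → 2·2 = 4.
|A △ B| = |A| + |B| − 2·|A∩B| = 8 + 15 − 8 = 15.00.

15.00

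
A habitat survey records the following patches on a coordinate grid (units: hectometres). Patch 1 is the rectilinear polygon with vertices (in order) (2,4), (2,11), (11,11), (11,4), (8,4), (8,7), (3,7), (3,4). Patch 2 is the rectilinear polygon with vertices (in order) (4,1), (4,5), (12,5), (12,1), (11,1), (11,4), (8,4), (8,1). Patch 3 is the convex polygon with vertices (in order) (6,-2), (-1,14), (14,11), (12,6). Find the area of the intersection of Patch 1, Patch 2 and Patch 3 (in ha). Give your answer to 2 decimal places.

The intersection is the polygon with vertices (8,4), (8,5), (11,5), (11,4.667), (10.5,4).
By the shoelace formula its area is 2.83.

2.83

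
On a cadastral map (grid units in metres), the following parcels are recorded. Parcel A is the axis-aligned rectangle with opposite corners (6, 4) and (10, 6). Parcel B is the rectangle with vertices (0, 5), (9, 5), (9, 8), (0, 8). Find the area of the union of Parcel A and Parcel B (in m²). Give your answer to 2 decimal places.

32.00

By inclusion–exclusion:
Individual areas: |Parcel A| = 8, |Parcel B| = 27.
|Parcel A∩Parcel B|: x∈[6,9], y∈[5,6] → 3·1 = 3.
|Parcel A ∪ Parcel B| = 35 − 3 = 32.00.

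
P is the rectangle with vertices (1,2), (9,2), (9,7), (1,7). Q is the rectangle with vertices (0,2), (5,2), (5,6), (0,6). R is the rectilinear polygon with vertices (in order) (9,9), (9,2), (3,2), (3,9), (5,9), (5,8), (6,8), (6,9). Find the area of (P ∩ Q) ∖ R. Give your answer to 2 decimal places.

|P ∩ Q| = 16.
|(P ∩ Q) ∩ R| = 8.
|(P ∩ Q) ∖ R| = 16 − 8 = 8.00.

8.00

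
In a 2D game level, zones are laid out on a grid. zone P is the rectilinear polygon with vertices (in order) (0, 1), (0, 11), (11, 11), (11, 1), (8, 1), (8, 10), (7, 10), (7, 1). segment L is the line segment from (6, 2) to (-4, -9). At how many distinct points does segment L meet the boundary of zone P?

1

The segment meets the boundary at (5.091,1).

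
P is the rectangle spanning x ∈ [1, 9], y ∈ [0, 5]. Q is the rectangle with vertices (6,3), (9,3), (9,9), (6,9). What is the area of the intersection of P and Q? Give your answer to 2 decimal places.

6.00

|P∩Q|: x∈[6,9], y∈[3,5] → 3·2 = 6.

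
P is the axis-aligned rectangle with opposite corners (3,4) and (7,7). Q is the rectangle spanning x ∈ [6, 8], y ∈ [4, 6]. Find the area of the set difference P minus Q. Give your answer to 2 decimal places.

10.00

|P∩Q|: x∈[6,7], y∈[4,6] → 1·2 = 2.
|P| = 12.
|P ∖ Q| = |P| − |P∩Q| = 12 − 2 = 10.00.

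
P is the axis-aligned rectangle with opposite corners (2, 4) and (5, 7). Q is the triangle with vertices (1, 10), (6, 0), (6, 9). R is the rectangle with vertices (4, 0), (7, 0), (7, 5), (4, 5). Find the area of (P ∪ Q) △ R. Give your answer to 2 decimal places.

|P ∪ Q| = 26.25.
|(P ∪ Q) ∩ R| = 6.
|(P ∪ Q) △ R| = 26.25 + 15 − 12 = 29.25.

29.25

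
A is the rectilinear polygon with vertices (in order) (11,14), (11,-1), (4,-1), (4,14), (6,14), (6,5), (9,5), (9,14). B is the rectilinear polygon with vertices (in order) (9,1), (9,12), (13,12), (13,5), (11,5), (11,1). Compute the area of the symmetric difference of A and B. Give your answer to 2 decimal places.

70.00

|A| = 78, |B| = 36, |A∩B| = 22.
|A △ B| = |A| + |B| − 2·|A∩B| = 78 + 36 − 44 = 70.00.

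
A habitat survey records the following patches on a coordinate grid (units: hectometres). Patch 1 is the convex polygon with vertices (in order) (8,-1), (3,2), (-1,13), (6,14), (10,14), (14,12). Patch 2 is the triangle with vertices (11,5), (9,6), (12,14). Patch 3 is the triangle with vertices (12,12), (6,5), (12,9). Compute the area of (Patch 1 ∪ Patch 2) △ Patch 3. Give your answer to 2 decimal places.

|Patch 1 ∪ Patch 2| = 137.1704.
|(Patch 1 ∪ Patch 2) ∩ Patch 3| = 9.
|(Patch 1 ∪ Patch 2) △ Patch 3| = 137.1704 + 9 − 18 = 128.17.

128.17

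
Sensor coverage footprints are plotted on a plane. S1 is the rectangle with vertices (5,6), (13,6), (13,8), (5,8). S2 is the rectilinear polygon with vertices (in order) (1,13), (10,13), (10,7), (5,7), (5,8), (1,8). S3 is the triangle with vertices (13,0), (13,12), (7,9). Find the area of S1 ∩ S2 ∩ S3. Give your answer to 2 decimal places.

The intersection is the polygon with vertices (10,7), (8.333,7), (7.667,8), (10,8).
By the shoelace formula its area is 2.00.

2.00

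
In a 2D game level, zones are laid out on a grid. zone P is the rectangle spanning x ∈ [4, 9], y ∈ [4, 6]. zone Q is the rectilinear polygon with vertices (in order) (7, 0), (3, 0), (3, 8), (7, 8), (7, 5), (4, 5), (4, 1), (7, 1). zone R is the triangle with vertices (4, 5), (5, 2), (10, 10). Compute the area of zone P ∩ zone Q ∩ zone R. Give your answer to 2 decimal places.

The intersection is the polygon with vertices (7,6), (7,5.2), (6.875,5), (4,5), (5.2,6).
By the shoelace formula its area is 2.39.

2.39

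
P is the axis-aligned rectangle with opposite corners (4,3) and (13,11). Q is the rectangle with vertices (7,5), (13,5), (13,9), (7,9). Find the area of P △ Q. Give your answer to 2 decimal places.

48.00

|P∩Q|: x∈[7,13], y∈[5,9] → 6·4 = 24.
|P △ Q| = |P| + |Q| − 2·|P∩Q| = 72 + 24 − 48 = 48.00.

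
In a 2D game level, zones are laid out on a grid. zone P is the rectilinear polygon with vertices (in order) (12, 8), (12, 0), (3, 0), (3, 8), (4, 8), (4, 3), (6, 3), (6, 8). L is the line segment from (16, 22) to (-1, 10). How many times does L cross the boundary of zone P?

0

The segment lies entirely outside zone P and never meets its boundary.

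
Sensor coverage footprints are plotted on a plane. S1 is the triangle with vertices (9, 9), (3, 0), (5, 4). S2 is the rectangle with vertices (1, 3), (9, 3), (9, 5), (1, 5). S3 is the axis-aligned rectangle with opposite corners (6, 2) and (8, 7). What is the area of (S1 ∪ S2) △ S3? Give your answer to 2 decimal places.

18.27

|S1 ∪ S2| = 17.8167.
|(S1 ∪ S2) ∩ S3| = 4.775.
|(S1 ∪ S2) △ S3| = 17.8167 + 10 − 9.55 = 18.27.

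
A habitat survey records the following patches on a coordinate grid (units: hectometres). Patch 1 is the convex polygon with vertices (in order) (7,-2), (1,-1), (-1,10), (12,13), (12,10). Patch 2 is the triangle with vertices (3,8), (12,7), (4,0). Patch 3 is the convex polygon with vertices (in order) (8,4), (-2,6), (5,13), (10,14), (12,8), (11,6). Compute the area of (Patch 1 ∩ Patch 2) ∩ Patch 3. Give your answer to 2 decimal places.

21.68

The region (Patch 1 ∩ Patch 2) ∩ Patch 3 is the polygon with vertices (3,8), (10.805,7.133), (10.077,5.385), (8,4), (3.385,4.923).
By the shoelace formula its area is 21.68.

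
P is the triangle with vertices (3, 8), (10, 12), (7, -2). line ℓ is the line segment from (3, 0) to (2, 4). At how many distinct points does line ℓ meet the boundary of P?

0

The segment lies entirely outside P and never meets its boundary.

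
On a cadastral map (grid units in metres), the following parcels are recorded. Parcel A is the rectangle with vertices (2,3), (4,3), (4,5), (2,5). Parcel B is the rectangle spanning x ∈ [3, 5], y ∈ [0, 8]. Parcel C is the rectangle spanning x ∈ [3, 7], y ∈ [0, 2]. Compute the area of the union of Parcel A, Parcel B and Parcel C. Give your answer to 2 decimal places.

By inclusion–exclusion:
Individual areas: |Parcel A| = 4, |Parcel B| = 16, |Parcel C| = 8.
|Parcel A∩Parcel B|: x∈[3,4], y∈[3,5] → 1·2 = 2.
|Parcel A∩Parcel C| = 0 (no overlap).
|Parcel B∩Parcel C|: x∈[3,5], y∈[0,2] → 2·2 = 4.
|Parcel A∩Parcel B∩Parcel C| = 0.
|Parcel A ∪ Parcel B ∪ Parcel C| = 28 − 6 + 0 = 22.00.

22.00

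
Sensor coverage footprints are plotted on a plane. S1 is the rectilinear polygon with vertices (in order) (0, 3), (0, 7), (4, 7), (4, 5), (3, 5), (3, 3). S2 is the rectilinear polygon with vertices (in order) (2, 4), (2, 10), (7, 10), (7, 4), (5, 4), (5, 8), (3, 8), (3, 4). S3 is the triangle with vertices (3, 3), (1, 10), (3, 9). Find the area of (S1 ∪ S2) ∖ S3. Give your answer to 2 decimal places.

|S1 ∪ S2| = 33.
|(S1 ∪ S2) ∩ S3| = 4.5357.
|(S1 ∪ S2) ∖ S3| = 33 − 4.5357 = 28.46.

28.46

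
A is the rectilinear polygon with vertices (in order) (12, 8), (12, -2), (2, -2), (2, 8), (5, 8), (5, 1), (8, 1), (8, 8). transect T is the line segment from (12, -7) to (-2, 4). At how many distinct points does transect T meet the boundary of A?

The segment meets the boundary at (2,0.857), (5.636,-2).

2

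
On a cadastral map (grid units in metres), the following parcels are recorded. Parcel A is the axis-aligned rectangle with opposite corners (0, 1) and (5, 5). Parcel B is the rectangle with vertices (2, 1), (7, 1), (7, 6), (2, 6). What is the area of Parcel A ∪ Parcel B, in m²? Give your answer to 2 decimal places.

By inclusion–exclusion:
Individual areas: |Parcel A| = 20, |Parcel B| = 25.
|Parcel A∩Parcel B|: x∈[2,5], y∈[1,5] → 3·4 = 12.
|Parcel A ∪ Parcel B| = 45 − 12 = 33.00.

33.00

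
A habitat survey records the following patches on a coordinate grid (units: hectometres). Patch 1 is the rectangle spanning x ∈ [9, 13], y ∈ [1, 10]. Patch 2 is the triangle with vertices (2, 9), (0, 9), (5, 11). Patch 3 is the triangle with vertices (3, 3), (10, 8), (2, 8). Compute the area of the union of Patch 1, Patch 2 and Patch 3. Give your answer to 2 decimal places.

57.64

By inclusion–exclusion:
Individual areas: |Patch 1| = 36, |Patch 2| = 2, |Patch 3| = 20.
|Patch 1∩Patch 2| = 0.
|Patch 1∩Patch 3| = 0.3571.
|Patch 2∩Patch 3| = 0.
|Patch 1∩Patch 2∩Patch 3| = 0.
|Patch 1 ∪ Patch 2 ∪ Patch 3| = 58 − 0.3571 + 0 = 57.64.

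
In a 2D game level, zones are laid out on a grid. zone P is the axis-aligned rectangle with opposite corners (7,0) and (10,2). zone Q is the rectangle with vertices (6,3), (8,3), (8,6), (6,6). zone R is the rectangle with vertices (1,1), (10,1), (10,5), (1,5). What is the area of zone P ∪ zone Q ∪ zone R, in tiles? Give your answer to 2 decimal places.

41.00

By inclusion–exclusion:
Individual areas: |zone P| = 6, |zone Q| = 6, |zone R| = 36.
|zone P∩zone Q| = 0 (no overlap).
|zone P∩zone R|: x∈[7,10], y∈[1,2] → 3·1 = 3.
|zone Q∩zone R|: x∈[6,8], y∈[3,5] → 2·2 = 4.
|zone P∩zone Q∩zone R| = 0.
|zone P ∪ zone Q ∪ zone R| = 48 − 7 + 0 = 41.00.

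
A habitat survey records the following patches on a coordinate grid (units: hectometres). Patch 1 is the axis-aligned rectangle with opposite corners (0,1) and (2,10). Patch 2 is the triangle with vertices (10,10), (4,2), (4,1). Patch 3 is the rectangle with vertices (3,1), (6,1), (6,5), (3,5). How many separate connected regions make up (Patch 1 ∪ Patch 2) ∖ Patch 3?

2

(Patch 1 ∪ Patch 2) ∖ Patch 3 splits into 2 disjoint pieces (area 18, area 1.3333).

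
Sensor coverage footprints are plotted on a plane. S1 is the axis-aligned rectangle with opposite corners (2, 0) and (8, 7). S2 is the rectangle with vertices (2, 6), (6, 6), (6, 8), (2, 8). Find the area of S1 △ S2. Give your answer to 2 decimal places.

42.00

|S1∩S2|: x∈[2,6], y∈[6,7] → 4·1 = 4.
|S1 △ S2| = |S1| + |S2| − 2·|S1∩S2| = 42 + 8 − 8 = 42.00.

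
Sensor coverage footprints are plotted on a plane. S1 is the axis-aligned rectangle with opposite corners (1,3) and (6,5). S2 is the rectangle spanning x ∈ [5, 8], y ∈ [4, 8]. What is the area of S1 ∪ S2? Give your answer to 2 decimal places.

21.00

By inclusion–exclusion:
Individual areas: |S1| = 10, |S2| = 12.
|S1∩S2|: x∈[5,6], y∈[4,5] → 1·1 = 1.
|S1 ∪ S2| = 22 − 1 = 21.00.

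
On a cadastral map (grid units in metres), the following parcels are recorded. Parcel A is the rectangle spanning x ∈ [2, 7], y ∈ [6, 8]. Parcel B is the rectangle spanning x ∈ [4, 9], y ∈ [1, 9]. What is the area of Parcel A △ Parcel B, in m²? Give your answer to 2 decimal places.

|Parcel A∩Parcel B|: x∈[4,7], y∈[6,8] → 3·2 = 6.
|Parcel A △ Parcel B| = |Parcel A| + |Parcel B| − 2·|Parcel A∩Parcel B| = 10 + 40 − 12 = 38.00.

38.00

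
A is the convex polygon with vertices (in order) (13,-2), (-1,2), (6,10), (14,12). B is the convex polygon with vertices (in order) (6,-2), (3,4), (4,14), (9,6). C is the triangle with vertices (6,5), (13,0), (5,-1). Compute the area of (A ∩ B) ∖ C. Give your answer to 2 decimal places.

30.11

|A ∩ B| = 38.6668.
|(A ∩ B) ∩ C| = 8.5577.
|(A ∩ B) ∖ C| = 38.6668 − 8.5577 = 30.11.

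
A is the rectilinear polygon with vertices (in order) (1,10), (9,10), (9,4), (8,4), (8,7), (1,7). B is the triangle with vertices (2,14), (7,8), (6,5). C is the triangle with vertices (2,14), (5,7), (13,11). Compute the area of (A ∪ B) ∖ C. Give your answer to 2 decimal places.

18.63

|A ∪ B| = 31.6667.
|(A ∪ B) ∩ C| = 13.0397.
|(A ∪ B) ∖ C| = 31.6667 − 13.0397 = 18.63.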